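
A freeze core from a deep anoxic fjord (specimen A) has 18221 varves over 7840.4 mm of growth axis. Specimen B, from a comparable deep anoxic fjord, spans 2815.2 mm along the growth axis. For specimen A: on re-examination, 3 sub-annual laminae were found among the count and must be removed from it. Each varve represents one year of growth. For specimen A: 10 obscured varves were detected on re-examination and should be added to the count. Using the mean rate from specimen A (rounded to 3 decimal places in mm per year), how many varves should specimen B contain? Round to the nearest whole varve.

Specimen A: correcting the raw count gives 18221 − 3 + 10 = 18228 true varves.
A: Mean rate = 7840.4 mm / 18228 years ≈ 0.430 mm/year.
B spans 2815.2 / 0.430 = 6546.98 years ≈ 6547 varves.

6547 varves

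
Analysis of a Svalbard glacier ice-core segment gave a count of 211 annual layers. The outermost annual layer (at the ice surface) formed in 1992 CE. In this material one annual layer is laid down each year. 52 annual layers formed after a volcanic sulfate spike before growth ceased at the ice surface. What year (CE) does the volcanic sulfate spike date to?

1940 CE

There are 52 annual layers younger than the volcanic sulfate spike.
The annual layer at the ice surface is 1992 CE, so the volcanic sulfate spike dates to 1992 − 52 = 1940 CE.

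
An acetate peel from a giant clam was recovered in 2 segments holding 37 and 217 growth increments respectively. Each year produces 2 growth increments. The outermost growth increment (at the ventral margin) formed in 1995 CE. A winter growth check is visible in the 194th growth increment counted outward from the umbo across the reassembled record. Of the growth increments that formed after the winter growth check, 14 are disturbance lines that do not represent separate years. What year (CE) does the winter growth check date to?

Total growth increments = 37 + 217 = 254.
Between growth increment 194 and the ventral margin there are 254 − 194 = 60 growth increments.
60 − 14 false = 46 true growth increments after the winter growth check.
Dividing by 2 growth increments per year: 46 / 2 = 23 years.
1995 − 23 = 1972 CE.

1972 CE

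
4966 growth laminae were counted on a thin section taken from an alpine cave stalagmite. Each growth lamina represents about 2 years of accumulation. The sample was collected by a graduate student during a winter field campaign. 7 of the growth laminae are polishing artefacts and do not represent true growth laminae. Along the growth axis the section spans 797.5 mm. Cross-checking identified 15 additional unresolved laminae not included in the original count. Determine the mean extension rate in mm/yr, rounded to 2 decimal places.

0.08 mm/yr

Adjusted count: 4966 − 7 + 15 = 4974 growth laminae.
4974 growth laminae at 2 years each span 4974 × 2 = 9948 years.
797.5 mm over 9948 years gives 797.5 / 9948 ≈ 0.08 mm/yr.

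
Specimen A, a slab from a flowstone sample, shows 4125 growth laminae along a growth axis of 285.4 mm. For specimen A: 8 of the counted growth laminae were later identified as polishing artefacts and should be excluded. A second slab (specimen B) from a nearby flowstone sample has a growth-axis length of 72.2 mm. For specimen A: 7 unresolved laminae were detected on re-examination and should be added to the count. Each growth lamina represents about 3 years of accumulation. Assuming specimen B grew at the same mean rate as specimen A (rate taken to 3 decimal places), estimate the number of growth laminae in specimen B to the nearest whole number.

1046 growth laminae

Specimen A: after corrections the count is 4125 − 8 + 7 = 4124 growth laminae.
Specimen A: multiplying by 3 years per growth lamina: 4124 × 3 = 12372 years.
A: Extension rate ≈ 285.4 / 12372 = 0.023 mm per year.
B spans 72.2 / 0.023 = 3139.13 years; at 3 years per growth lamina that is 3139.13 / 3 ≈ 1046 growth laminae.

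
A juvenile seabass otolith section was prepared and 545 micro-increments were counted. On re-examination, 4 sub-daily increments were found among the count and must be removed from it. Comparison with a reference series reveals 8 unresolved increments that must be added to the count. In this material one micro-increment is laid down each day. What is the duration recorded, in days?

Adjusted count: 545 − 4 + 8 = 549 micro-increments.
With a one-to-one micro-increment periodicity this is 549 days.

549 days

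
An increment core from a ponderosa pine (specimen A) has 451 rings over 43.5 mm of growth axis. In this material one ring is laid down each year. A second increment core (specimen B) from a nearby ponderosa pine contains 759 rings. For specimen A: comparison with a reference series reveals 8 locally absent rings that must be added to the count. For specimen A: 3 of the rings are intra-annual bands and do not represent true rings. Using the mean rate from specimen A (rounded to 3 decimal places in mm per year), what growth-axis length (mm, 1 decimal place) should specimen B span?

Specimen A: true ring count = 451 − 3 + 8 = 456.
A: 43.5 mm over 456 years gives 43.5 / 456 ≈ 0.095 mm/year.
B's length ≈ 0.095 × 759 = 72.1 mm.

72.1 mm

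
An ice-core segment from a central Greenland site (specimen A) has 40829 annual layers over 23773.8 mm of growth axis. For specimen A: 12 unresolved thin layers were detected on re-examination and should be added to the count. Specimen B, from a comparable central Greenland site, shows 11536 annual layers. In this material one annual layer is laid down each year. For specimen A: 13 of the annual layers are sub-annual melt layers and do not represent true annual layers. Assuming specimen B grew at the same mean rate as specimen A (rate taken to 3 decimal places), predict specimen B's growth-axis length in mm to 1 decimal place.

Specimen A: correcting the raw count gives 40829 − 13 + 12 = 40828 true annual layers.
A: 23773.8 mm over 40828 years gives 23773.8 / 40828 ≈ 0.582 mm/year.
B's length ≈ 0.582 × 11536 = 6714.0 mm.

6714.0 mm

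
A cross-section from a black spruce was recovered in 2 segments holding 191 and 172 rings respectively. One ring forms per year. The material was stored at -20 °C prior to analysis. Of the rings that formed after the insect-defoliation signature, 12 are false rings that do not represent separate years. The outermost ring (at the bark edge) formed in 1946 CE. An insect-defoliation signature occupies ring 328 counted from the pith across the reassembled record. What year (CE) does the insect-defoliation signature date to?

1923 CE

Total rings = 191 + 172 = 363.
Between ring 328 and the bark edge there are 363 − 328 = 35 rings.
Excluding 12 false rings: 35 − 12 = 23.
Counting back 23 years from 1946 CE places the insect-defoliation signature in 1946 − 23 = 1923 CE.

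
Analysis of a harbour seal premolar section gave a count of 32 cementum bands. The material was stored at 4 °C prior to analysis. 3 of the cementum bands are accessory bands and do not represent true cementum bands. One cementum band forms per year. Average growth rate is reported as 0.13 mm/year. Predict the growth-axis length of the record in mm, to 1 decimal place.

3.8 mm

True cementum band count = 32 − 3 = 29.
29 years at 0.13 mm/year gives 0.13 × 29 = 3.8 mm.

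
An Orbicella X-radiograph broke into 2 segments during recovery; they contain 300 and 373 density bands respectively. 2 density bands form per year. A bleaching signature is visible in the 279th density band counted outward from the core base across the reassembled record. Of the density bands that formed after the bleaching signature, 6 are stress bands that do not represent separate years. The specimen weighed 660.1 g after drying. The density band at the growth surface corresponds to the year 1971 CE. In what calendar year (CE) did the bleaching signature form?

1777 CE

Total density bands = 300 + 373 = 673.
The bleaching signature sits at density band 279 from the core base, so 673 − 279 = 394 density bands formed after it.
Removing the 6 false density bands leaves 394 − 6 = 388 true density bands beyond the bleaching signature.
Dividing by 2 density bands per year: 388 / 2 = 194 years.
Counting back 194 years from 1971 CE places the bleaching signature in 1971 − 194 = 1777 CE.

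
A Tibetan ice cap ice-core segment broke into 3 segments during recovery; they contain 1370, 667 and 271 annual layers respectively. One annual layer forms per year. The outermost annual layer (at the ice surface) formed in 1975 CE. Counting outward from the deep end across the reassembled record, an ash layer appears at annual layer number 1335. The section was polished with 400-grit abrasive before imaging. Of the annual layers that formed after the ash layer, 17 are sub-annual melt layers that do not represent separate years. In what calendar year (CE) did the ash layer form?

Total annual layers = 1370 + 667 + 271 = 2308.
Between annual layer 1335 and the ice surface there are 2308 − 1335 = 973 annual layers.
Excluding 17 false annual layers: 973 − 17 = 956.
Counting back 956 years from 1975 CE places the ash layer in 1975 − 956 = 1019 CE.

1019 CE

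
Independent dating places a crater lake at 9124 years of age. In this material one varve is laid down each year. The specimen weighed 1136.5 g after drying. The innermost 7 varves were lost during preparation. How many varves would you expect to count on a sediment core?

Expected varves over 9124 years: 9124.
9124 − 7 missed = 9117 varves expected in the prepared section.

9117 varves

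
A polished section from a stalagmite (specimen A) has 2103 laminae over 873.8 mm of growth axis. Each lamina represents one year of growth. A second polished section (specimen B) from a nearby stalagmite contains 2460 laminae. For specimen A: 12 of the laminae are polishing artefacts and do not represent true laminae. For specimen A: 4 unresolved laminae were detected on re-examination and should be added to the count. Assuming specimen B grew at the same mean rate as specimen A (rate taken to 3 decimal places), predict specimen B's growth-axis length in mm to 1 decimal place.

Specimen A: after corrections the count is 2103 − 12 + 4 = 2095 laminae.
A: Mean rate = 873.8 mm / 2095 years ≈ 0.417 mm/yr.
B's length ≈ 0.417 × 2460 = 1025.8 mm.

1025.8 mm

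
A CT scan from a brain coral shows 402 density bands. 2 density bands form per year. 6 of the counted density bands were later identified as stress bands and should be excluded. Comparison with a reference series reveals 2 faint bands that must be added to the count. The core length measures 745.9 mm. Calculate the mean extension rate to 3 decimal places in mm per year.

After corrections the count is 402 − 6 + 2 = 398 density bands.
398 density bands at 2 per year is 398 / 2 = 199 years.
745.9 mm over 199 years gives 745.9 / 199 ≈ 3.748 mm per year.

3.748 mm per year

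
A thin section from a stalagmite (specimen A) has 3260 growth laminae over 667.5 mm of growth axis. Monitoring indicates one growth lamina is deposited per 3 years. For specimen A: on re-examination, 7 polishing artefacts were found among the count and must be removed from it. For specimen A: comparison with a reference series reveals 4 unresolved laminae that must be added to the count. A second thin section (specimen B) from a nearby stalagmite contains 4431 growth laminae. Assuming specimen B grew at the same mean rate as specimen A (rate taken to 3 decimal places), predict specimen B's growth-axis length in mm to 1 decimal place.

903.9 mm

Specimen A: adjusted count: 3260 − 7 + 4 = 3257 growth laminae.
Specimen A: multiplying by 3 years per growth lamina: 3257 × 3 = 9771 years.
A: Mean rate = 667.5 mm / 9771 years ≈ 0.068 mm per year.
Specimen B: at 3 years per growth lamina, 4431 × 3 = 13293 years. Length of B = 0.068 × 13293 = 903.9 mm.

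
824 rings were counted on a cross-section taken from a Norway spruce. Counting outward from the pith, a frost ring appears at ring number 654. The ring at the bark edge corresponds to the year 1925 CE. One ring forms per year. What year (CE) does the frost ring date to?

Between ring 654 and the bark edge there are 824 − 654 = 170 rings.
The ring at the bark edge is 1925 CE, so the frost ring dates to 1925 − 170 = 1755 CE.

1755 CE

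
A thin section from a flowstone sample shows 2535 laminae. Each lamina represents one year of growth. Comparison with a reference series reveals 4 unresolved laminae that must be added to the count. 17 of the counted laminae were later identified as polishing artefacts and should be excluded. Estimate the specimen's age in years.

2522 years

True lamina count = 2535 − 17 + 4 = 2522.
At one lamina per year, that is 2522 years.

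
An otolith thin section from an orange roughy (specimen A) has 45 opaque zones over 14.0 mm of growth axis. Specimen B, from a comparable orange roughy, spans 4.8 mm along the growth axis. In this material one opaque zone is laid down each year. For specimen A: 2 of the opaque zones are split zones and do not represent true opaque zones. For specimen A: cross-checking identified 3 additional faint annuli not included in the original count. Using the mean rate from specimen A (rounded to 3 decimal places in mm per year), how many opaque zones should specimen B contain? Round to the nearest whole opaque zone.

Specimen A: adjusted count: 45 − 2 + 3 = 46 opaque zones.
A: Extension rate ≈ 14.0 / 46 = 0.304 mm/yr.
B spans 4.8 / 0.304 = 15.79 years ≈ 16 opaque zones.

16 opaque zones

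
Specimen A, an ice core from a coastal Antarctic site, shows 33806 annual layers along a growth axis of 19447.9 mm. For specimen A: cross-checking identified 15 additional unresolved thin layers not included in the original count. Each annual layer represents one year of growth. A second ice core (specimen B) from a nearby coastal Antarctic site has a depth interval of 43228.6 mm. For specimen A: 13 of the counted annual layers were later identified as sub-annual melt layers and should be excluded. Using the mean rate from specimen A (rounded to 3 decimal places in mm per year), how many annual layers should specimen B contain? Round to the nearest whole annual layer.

75180 annual layers

Specimen A: after corrections the count is 33806 − 13 + 15 = 33808 annual layers.
A: Extension rate ≈ 19447.9 / 33808 = 0.575 mm per year.
Specimen B: 43228.6 mm / 0.575 mm per year = 75180.17 years ≈ 75180 annual layers.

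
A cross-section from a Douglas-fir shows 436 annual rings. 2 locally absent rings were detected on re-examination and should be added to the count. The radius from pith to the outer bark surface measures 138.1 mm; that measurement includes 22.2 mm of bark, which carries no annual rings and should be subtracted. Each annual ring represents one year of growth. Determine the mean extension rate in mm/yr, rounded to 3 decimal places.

True annual ring count = 436 + 2 = 438.
The growth record spans 138.1 − 22.2 = 115.9 mm.
Mean rate = 115.9 mm / 438 years ≈ 0.265 mm/yr.

0.265 mm/yr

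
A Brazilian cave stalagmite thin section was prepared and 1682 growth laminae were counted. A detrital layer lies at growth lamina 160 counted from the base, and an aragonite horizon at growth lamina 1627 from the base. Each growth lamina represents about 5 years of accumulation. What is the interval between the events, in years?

1627 − 160 = 1467 growth laminae lie between the two events.
Multiplying by 5 years per growth lamina: 1467 × 5 = 7335 years.

7335 years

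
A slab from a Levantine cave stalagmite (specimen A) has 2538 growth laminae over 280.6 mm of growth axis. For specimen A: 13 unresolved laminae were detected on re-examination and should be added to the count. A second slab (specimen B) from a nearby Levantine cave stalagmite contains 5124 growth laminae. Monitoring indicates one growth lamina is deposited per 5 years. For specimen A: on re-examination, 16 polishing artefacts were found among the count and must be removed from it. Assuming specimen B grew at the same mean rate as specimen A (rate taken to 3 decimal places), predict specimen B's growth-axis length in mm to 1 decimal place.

Specimen A: adjusted count: 2538 − 16 + 13 = 2535 growth laminae.
Specimen A: 2535 growth laminae at 5 years each span 2535 × 5 = 12675 years.
A: Extension rate ≈ 280.6 / 12675 = 0.022 mm/yr.
Specimen B: multiplying by 5 years per growth lamina: 5124 × 5 = 25620 years. Length of B = 0.022 × 25620 = 563.6 mm.

563.6 mm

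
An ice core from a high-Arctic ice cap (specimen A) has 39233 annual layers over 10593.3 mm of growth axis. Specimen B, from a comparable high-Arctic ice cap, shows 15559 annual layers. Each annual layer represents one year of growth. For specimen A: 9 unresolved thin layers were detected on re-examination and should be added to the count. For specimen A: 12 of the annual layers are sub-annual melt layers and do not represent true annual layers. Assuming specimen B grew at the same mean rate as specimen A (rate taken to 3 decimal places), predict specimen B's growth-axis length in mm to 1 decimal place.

Specimen A: true annual layer count = 39233 − 12 + 9 = 39230.
A: Extension rate ≈ 10593.3 / 39230 = 0.270 mm per year.
B's length ≈ 0.270 × 15559 = 4200.9 mm.

4200.9 mm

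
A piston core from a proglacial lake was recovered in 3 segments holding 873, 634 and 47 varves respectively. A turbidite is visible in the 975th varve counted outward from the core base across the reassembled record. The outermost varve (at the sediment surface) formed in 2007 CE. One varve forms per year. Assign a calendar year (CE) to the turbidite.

1428 CE

Total varves = 873 + 634 + 47 = 1554.
1554 − 975 = 579 varves lie beyond the turbidite toward the sediment surface.
2007 − 579 = 1428 CE.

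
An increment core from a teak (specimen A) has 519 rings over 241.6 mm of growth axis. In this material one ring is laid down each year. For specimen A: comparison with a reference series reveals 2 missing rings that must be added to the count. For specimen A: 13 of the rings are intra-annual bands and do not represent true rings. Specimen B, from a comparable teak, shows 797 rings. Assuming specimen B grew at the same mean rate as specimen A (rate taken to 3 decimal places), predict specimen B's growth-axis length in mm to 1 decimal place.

379.4 mm

Specimen A: correcting the raw count gives 519 − 13 + 2 = 508 true rings.
A: Mean rate = 241.6 mm / 508 years ≈ 0.476 mm per year.
B's length ≈ 0.476 × 797 = 379.4 mm.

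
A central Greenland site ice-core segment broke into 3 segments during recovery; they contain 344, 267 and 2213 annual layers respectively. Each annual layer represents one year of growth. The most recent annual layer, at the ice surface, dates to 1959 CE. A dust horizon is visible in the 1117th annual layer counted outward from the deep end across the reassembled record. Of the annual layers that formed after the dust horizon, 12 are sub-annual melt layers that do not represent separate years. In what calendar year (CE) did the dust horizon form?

264 CE

Total annual layers = 344 + 267 + 2213 = 2824.
Between annual layer 1117 and the ice surface there are 2824 − 1117 = 1707 annual layers.
Removing the 12 false annual layers leaves 1707 − 12 = 1695 true annual layers beyond the dust horizon.
1959 − 1695 = 264 CE.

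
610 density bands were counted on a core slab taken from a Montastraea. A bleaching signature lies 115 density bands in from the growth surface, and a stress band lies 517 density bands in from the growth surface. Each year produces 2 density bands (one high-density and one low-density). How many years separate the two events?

Separation: 517 − 115 = 402 density bands.
With 2 density bands per year, 402 / 2 = 201 years.

201 years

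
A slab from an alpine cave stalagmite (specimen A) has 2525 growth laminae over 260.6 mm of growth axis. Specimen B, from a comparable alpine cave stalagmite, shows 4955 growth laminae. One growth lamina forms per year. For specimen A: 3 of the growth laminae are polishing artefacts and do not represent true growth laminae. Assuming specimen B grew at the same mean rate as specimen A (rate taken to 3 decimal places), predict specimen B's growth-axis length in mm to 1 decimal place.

Specimen A: correcting the raw count gives 2525 − 3 = 2522 true growth laminae.
A: Extension rate ≈ 260.6 / 2522 = 0.103 mm per year.
B's length ≈ 0.103 × 4955 = 510.4 mm.

510.4 mm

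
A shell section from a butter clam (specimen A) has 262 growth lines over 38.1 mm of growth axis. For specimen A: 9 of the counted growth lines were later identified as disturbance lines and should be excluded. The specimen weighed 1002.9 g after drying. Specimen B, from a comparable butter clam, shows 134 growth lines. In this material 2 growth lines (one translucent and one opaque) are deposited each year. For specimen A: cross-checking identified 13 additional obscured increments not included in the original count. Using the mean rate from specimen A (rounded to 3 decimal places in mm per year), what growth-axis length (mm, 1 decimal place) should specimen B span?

19.2 mm

Specimen A: true growth line count = 262 − 9 + 13 = 266.
Specimen A: with 2 growth lines per year, 266 / 2 = 133 years.
A: 38.1 mm over 133 years gives 38.1 / 133 ≈ 0.286 mm/year.
Specimen B: 134 growth lines at 2 per year is 134 / 2 = 67 years. For B, 0.286 mm/year × 67 years = 19.2 mm.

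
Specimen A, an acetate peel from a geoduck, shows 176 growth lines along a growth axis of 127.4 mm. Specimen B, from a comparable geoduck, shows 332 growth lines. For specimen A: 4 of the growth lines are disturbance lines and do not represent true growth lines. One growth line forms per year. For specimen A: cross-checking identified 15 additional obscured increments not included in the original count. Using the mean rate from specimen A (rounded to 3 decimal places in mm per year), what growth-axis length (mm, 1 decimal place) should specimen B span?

226.1 mm

Specimen A: correcting the raw count gives 176 − 4 + 15 = 187 true growth lines.
A: 127.4 mm over 187 years gives 127.4 / 187 ≈ 0.681 mm/yr.
For B, 0.681 mm/year × 332 years = 226.1 mm.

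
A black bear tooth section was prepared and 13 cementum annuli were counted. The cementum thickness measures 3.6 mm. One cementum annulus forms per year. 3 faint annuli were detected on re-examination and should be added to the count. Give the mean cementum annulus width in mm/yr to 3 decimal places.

After corrections the count is 13 + 3 = 16 cementum annuli.
Mean rate = 3.6 mm / 16 years ≈ 0.225 mm/yr.

0.225 mm/yr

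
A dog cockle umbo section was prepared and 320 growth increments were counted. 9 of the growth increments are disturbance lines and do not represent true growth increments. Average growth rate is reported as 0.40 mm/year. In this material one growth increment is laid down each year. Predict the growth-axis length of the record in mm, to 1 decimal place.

124.4 mm

Correcting the raw count gives 320 − 9 = 311 true growth increments.
Predicted length = 0.40 mm/year × 311 years = 124.4 mm.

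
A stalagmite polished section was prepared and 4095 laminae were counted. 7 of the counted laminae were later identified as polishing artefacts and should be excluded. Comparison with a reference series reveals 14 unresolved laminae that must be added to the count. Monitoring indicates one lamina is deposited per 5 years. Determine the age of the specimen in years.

20510 years

Correcting the raw count gives 4095 − 7 + 14 = 4102 true laminae.
Multiplying by 5 years per lamina: 4102 × 5 = 20510 years.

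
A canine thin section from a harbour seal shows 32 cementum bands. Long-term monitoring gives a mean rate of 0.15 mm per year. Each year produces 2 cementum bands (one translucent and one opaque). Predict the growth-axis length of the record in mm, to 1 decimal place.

2.4 mm

Dividing by 2 cementum bands per year: 32 / 2 = 16 years.
Predicted length = 0.15 mm/year × 16 years = 2.4 mm.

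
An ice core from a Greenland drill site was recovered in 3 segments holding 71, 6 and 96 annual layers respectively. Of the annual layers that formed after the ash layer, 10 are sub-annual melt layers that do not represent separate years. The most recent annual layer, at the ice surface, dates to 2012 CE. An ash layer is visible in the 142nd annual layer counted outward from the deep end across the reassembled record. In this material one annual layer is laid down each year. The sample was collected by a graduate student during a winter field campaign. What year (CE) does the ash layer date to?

Total annual layers = 71 + 6 + 96 = 173.
Between annual layer 142 and the ice surface there are 173 − 142 = 31 annual layers.
Removing the 10 false annual layers leaves 31 − 10 = 21 true annual layers beyond the ash layer.
The annual layer at the ice surface is 2012 CE, so the ash layer dates to 2012 − 21 = 1991 CE.

1991 CE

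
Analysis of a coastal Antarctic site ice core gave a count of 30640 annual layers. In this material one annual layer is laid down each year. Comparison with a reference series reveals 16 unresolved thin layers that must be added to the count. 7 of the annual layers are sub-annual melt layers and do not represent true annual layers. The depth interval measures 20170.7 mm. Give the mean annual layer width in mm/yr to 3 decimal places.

0.658 mm/yr

Correcting the raw count gives 30640 − 7 + 16 = 30649 true annual layers.
20170.7 mm over 30649 years gives 20170.7 / 30649 ≈ 0.658 mm/yr.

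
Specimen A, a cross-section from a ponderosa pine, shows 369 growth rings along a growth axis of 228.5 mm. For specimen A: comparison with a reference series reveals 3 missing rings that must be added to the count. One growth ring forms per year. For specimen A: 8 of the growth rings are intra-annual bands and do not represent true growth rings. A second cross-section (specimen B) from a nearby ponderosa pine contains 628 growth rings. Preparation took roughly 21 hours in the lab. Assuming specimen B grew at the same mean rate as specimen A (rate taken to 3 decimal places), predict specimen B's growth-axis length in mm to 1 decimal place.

394.4 mm

Specimen A: true growth ring count = 369 − 8 + 3 = 364.
A: 228.5 mm over 364 years gives 228.5 / 364 ≈ 0.628 mm/year.
B's length ≈ 0.628 × 628 = 394.4 mm.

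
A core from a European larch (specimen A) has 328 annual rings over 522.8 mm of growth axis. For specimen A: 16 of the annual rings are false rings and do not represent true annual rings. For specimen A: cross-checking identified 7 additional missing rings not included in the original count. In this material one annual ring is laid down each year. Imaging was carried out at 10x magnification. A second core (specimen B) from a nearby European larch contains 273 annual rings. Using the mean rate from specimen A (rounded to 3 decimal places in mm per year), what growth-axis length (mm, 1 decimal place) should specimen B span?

Specimen A: correcting the raw count gives 328 − 16 + 7 = 319 true annual rings.
A: Mean rate = 522.8 mm / 319 years ≈ 1.639 mm/yr.
For B, 1.639 mm/year × 273 years = 447.4 mm.

447.4 mm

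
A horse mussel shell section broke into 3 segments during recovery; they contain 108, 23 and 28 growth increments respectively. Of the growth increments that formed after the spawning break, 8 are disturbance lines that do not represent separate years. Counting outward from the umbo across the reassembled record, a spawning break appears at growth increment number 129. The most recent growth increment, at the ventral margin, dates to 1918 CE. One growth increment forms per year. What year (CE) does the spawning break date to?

1896 CE

Total growth increments = 108 + 23 + 28 = 159.
159 − 129 = 30 growth increments lie beyond the spawning break toward the ventral margin.
Excluding 8 false growth increments: 30 − 8 = 22.
The growth increment at the ventral margin is 1918 CE, so the spawning break dates to 1918 − 22 = 1896 CE.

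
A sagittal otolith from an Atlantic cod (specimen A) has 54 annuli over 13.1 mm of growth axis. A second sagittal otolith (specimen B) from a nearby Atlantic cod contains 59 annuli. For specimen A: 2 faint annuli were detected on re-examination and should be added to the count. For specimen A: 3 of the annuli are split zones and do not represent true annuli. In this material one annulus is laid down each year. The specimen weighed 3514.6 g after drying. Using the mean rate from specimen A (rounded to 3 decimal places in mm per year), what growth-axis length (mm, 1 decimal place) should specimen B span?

14.6 mm

Specimen A: adjusted count: 54 − 3 + 2 = 53 annuli.
A: Extension rate ≈ 13.1 / 53 = 0.247 mm/year.
For B, 0.247 mm/year × 59 years = 14.6 mm.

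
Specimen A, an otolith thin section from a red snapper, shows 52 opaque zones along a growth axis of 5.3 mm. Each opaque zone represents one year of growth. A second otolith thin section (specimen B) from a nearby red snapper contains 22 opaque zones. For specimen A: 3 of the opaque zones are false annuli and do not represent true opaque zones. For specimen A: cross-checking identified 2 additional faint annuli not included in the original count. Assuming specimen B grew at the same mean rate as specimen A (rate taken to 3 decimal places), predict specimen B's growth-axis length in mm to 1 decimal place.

2.3 mm

Specimen A: adjusted count: 52 − 3 + 2 = 51 opaque zones.
A: 5.3 mm over 51 years gives 5.3 / 51 ≈ 0.104 mm/yr.
B's length ≈ 0.104 × 22 = 2.3 mm.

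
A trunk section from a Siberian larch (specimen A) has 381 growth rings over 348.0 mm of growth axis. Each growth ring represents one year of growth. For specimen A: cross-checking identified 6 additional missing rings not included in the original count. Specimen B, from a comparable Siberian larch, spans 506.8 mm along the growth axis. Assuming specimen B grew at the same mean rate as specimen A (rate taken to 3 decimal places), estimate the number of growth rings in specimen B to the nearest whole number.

564 growth rings

Specimen A: correcting the raw count gives 381 + 6 = 387 true growth rings.
A: 348.0 mm over 387 years gives 348.0 / 387 ≈ 0.899 mm per year.
Specimen B: 506.8 mm / 0.899 mm per year = 563.74 years ≈ 564 growth rings.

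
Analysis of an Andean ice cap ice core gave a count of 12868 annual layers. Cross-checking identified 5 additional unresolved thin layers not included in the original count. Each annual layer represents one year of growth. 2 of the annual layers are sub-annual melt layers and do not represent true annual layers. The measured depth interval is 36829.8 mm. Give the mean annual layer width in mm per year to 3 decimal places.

2.861 mm per year

After corrections the count is 12868 − 2 + 5 = 12871 annual layers.
Mean rate = 36829.8 mm / 12871 years ≈ 2.861 mm per year.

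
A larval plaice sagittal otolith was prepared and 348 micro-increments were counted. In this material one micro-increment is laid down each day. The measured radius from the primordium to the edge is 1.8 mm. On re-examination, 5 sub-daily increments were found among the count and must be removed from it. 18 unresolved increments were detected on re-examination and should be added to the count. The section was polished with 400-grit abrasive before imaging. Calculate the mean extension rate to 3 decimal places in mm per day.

Adjusted count: 348 − 5 + 18 = 361 micro-increments.
Mean rate = 1.8 mm / 361 days ≈ 0.005 mm per day.

0.005 mm per day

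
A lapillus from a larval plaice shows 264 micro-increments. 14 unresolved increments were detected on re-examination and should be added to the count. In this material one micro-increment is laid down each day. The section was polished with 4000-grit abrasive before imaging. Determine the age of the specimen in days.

Adjusted count: 264 + 14 = 278 micro-increments.
With a one-to-one micro-increment periodicity this is 278 days.

278 d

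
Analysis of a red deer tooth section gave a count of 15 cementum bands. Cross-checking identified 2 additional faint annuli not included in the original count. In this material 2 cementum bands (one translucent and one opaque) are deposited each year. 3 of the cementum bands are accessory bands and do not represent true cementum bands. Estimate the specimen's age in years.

Correcting the raw count gives 15 − 3 + 2 = 14 true cementum bands.
With 2 cementum bands per year, 14 / 2 = 7 years.

7 years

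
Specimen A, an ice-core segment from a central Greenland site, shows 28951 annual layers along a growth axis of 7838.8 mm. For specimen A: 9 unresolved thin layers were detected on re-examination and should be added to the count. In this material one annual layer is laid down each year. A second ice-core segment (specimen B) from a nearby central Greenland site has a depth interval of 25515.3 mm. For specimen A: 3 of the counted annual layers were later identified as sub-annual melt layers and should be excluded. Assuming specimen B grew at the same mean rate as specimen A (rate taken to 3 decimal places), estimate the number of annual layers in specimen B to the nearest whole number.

94152 annual layers

Specimen A: after corrections the count is 28951 − 3 + 9 = 28957 annual layers.
A: Extension rate ≈ 7838.8 / 28957 = 0.271 mm/year.
B spans 25515.3 / 0.271 = 94152.40 years ≈ 94152 annual layers.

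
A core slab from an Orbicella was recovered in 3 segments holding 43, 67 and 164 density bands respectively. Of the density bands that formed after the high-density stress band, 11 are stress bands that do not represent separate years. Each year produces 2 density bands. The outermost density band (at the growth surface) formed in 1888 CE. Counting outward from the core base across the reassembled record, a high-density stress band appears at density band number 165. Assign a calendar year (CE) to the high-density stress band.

Total density bands = 43 + 67 + 164 = 274.
Between density band 165 and the growth surface there are 274 − 165 = 109 density bands.
Removing the 11 false density bands leaves 109 − 11 = 98 true density bands beyond the high-density stress band.
Dividing by 2 density bands per year: 98 / 2 = 49 years.
1888 − 49 = 1839 CE.

1839 CE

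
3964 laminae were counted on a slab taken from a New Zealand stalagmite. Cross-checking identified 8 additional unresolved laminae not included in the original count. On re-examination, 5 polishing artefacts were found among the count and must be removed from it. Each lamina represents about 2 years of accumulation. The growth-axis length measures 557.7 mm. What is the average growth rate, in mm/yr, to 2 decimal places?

After corrections the count is 3964 − 5 + 8 = 3967 laminae.
At 2 years per lamina, 3967 × 2 = 7934 years.
Mean rate = 557.7 mm / 7934 years ≈ 0.07 mm/yr.

0.07 mm/yr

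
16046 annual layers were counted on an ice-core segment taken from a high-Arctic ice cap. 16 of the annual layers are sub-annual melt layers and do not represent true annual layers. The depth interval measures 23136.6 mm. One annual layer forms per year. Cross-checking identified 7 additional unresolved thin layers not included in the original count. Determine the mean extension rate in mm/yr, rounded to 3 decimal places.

1.443 mm/yr

Adjusted count: 16046 − 16 + 7 = 16037 annual layers.
Mean rate = 23136.6 mm / 16037 years ≈ 1.443 mm/yr.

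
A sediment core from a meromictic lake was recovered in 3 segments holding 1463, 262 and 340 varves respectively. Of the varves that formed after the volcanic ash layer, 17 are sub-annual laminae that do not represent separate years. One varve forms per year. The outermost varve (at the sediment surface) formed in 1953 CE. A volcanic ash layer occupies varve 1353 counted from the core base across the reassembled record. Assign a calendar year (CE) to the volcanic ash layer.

Total varves = 1463 + 262 + 340 = 2065.
2065 − 1353 = 712 varves lie beyond the volcanic ash layer toward the sediment surface.
712 − 17 false = 695 true varves after the volcanic ash layer.
1953 − 695 = 1258 CE.

1258 CE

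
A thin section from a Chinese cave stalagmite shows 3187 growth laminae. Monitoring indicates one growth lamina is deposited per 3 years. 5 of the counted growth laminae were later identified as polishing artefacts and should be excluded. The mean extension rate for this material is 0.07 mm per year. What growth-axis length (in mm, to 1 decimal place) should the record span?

Adjusted count: 3187 − 5 = 3182 growth laminae.
At 3 years per growth lamina, 3182 × 3 = 9546 years.
Predicted length = 0.07 mm/year × 9546 years = 668.2 mm.

668.2 mm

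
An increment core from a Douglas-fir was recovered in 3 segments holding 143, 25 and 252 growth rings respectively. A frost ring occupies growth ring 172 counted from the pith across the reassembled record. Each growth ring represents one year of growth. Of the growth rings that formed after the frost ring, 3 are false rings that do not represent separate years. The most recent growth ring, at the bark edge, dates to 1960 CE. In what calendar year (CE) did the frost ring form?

1715 CE

Total growth rings = 143 + 25 + 252 = 420.
420 − 172 = 248 growth rings lie beyond the frost ring toward the bark edge.
Excluding 3 false growth rings: 248 − 3 = 245.
The growth ring at the bark edge is 1960 CE, so the frost ring dates to 1960 − 245 = 1715 CE.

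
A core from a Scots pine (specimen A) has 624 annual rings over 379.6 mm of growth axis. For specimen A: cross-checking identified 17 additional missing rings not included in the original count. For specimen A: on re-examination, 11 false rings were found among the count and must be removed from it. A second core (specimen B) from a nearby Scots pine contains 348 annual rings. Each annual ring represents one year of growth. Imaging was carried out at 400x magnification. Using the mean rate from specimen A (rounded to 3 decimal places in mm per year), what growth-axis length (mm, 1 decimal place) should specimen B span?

Specimen A: adjusted count: 624 − 11 + 17 = 630 annual rings.
A: Extension rate ≈ 379.6 / 630 = 0.603 mm/year.
For B, 0.603 mm/year × 348 years = 209.8 mm.

209.8 mm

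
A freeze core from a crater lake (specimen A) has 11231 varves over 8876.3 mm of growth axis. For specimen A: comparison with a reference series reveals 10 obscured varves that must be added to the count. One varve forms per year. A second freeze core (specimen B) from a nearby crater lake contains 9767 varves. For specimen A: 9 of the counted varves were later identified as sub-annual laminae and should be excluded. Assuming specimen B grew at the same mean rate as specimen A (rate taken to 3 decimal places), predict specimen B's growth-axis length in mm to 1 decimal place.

Specimen A: adjusted count: 11231 − 9 + 10 = 11232 varves.
A: Mean rate = 8876.3 mm / 11232 years ≈ 0.790 mm/year.
Length of B = 0.790 × 9767 = 7715.9 mm.

7715.9 mm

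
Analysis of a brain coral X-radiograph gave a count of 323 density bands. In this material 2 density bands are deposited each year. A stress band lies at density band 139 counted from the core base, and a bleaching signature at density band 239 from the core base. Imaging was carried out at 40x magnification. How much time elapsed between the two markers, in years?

50 years

Separation: 239 − 139 = 100 density bands.
Dividing by 2 density bands per year: 100 / 2 = 50 years.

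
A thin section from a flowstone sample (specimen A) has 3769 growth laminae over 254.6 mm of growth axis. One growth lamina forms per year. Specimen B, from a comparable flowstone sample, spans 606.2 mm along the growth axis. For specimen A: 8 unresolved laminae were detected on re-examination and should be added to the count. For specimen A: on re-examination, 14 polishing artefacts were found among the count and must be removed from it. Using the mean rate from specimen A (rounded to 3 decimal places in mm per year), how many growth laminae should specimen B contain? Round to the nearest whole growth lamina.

Specimen A: after corrections the count is 3769 − 14 + 8 = 3763 growth laminae.
A: Mean rate = 254.6 mm / 3763 years ≈ 0.068 mm per year.
B spans 606.2 / 0.068 = 8914.71 years ≈ 8915 growth laminae.

8915 growth laminae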